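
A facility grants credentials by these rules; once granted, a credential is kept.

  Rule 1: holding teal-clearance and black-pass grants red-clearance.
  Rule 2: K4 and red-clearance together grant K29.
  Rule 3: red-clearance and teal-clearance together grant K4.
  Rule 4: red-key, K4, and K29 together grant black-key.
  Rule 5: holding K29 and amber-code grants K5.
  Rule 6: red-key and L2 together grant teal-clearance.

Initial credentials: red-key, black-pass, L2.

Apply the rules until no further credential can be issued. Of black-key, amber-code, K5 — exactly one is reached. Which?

black-key

Holding red-key and L2 grants teal-clearance (Rule 6).
Holding teal-clearance and black-pass grants red-clearance (Rule 1).
Holding red-clearance and teal-clearance grants K4 (Rule 3).
Holding K4 and red-clearance grants K29 (Rule 2).
Holding red-key, K4, and K29 grants black-key (Rule 4).
No rule produces amber-code, and it is not given. K5 would need K29 and amber-code (Rule 5), but amber-code is never granted.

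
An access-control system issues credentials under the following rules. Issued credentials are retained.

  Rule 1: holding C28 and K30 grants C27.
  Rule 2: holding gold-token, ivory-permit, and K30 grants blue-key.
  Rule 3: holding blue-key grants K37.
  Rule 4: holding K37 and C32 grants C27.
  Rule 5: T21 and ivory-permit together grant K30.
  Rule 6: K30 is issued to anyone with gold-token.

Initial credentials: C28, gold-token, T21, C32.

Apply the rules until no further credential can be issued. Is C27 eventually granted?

Yes

Holding gold-token grants K30 (Rule 6).
Holding C28 and K30 grants C27 (Rule 1).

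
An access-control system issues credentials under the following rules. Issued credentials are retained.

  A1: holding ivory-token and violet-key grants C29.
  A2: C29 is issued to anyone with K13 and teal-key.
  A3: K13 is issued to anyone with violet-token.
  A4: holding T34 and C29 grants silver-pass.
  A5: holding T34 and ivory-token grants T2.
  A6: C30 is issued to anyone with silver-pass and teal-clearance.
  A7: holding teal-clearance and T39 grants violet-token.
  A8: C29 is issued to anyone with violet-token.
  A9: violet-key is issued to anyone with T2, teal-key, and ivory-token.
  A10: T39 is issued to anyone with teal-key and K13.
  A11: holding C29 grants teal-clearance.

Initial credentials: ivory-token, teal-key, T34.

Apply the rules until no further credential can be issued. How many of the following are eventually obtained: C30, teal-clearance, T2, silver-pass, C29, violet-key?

6

Holding T34 and ivory-token grants T2 (A5).
Holding T2, teal-key, and ivory-token grants violet-key (A9).
Holding ivory-token and violet-key grants C29 (A1).
Holding C29 grants teal-clearance (A11).
Holding T34 and C29 grants silver-pass (A4).
Holding silver-pass and teal-clearance grants C30 (A6).
C30: reached.
teal-clearance: reached.
T2: reached.
silver-pass: reached.
C29: reached.
violet-key: reached.
All 6 are reached.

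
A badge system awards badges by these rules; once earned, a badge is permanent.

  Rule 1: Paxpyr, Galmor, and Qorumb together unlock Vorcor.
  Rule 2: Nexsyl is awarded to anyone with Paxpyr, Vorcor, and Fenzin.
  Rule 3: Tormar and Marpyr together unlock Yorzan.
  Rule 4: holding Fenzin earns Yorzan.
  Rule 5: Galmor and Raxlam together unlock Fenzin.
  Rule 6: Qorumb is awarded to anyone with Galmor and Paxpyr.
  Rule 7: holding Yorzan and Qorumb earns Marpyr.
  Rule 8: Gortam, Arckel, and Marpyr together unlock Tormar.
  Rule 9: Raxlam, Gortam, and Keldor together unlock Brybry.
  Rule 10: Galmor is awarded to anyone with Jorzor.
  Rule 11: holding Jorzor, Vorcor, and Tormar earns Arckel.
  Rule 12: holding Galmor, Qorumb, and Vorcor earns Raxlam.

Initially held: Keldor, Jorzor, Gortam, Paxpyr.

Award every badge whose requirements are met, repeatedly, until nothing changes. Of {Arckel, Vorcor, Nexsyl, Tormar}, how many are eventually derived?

2

With Jorzor, Galmor is earned (Rule 10).
With Galmor and Paxpyr, Qorumb is earned (Rule 6).
With Paxpyr, Galmor, and Qorumb, Vorcor is earned (Rule 1).
With Galmor, Qorumb, and Vorcor, Raxlam is earned (Rule 12).
With Galmor and Raxlam, Fenzin is earned (Rule 5).
With Paxpyr, Vorcor, and Fenzin, Nexsyl is earned (Rule 2).
Arckel would need Jorzor, Vorcor, and Tormar (Rule 11), but Tormar is never earned.
Vorcor: reached.
Nexsyl: reached.
Tormar would need Gortam, Arckel, and Marpyr (Rule 8), but Arckel is never earned.
Reached: Vorcor and Nexsyl — 2 of the 4.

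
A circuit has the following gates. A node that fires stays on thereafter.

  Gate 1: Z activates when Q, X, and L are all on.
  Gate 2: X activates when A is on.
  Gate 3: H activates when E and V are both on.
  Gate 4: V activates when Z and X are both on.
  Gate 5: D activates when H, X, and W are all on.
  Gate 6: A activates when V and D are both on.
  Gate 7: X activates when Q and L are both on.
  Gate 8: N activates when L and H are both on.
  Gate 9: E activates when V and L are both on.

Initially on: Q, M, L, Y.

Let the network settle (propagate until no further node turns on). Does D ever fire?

D would need H, X, and W (Gate 5), but W never turns on.

No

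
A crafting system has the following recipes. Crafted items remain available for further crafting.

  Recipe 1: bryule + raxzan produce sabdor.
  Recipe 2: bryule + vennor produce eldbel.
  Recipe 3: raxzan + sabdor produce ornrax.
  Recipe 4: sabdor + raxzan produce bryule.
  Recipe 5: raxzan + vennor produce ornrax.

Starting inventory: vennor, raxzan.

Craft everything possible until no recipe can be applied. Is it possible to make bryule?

bryule would need sabdor and raxzan (Recipe 4), but sabdor is never obtained.

No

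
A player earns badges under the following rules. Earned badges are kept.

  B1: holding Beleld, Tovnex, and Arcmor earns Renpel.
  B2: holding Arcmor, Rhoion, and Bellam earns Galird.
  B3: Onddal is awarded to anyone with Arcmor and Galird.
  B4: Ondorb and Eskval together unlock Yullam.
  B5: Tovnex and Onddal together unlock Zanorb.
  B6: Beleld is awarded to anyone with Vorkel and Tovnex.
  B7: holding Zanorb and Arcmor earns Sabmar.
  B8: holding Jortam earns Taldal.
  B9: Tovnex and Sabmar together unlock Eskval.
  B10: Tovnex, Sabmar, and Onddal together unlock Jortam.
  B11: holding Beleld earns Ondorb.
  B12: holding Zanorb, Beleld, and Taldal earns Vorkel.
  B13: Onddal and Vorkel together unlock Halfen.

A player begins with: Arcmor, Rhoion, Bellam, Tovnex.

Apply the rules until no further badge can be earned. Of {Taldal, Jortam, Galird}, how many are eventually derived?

With Arcmor, Rhoion, and Bellam, Galird is earned (B2).
With Arcmor and Galird, Onddal is earned (B3).
With Tovnex and Onddal, Zanorb is earned (B5).
With Zanorb and Arcmor, Sabmar is earned (B7).
With Tovnex, Sabmar, and Onddal, Jortam is earned (B10).
With Jortam, Taldal is earned (B8).
Taldal: reached.
Jortam: reached.
Galird: reached.
All 3 are reached.

3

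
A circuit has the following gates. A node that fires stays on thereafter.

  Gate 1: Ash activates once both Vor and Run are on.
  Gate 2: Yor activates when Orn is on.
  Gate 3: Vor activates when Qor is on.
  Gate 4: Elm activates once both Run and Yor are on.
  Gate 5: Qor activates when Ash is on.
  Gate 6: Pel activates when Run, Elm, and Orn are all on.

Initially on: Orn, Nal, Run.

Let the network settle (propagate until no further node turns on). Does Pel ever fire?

Yes

Orn is on, so Yor activates (Gate 2).
Gate 4: Run and Yor on → Elm on.
Run, Elm, and Orn are on, so Pel activates (Gate 6).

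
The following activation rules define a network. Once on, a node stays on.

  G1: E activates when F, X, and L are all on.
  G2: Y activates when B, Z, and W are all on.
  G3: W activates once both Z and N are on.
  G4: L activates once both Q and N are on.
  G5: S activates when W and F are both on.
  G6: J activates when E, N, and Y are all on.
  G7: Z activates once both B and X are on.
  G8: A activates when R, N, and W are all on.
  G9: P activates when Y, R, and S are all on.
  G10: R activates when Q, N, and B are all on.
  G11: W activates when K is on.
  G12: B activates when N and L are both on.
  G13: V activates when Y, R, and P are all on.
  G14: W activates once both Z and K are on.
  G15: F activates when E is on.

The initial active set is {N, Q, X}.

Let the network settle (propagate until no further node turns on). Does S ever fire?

S would need W and F (G5), but F never turns on.

No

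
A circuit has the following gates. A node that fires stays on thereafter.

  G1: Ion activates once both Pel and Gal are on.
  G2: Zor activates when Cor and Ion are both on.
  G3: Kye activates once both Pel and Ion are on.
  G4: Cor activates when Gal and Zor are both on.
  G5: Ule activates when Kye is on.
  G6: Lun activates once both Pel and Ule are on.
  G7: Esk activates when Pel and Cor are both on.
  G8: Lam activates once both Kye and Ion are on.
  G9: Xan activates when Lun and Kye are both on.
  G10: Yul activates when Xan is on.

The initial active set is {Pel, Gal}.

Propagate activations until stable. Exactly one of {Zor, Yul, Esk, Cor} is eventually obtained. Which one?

Yul

Pel and Gal are on, so Ion activates (G1).
Pel and Ion are on, so Kye activates (G3).
G5: Kye on → Ule on.
Pel and Ule are on, so Lun activates (G6).
G9: Lun and Kye on → Xan on.
G10: Xan on → Yul on.
Zor would need Cor and Ion (G2), but Cor never turns on. Esk would need Pel and Cor (G7), but Cor never turns on. Cor would need Gal and Zor (G4), but Zor never turns on.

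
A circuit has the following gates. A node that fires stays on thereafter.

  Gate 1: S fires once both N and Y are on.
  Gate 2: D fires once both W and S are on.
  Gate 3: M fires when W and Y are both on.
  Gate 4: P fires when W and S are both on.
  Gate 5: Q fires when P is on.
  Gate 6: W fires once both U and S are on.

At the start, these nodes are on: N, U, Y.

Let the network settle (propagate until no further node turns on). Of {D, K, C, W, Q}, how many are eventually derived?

3

N and Y are on, so S fires (Gate 1).
U and S are on, so W fires (Gate 6).
Gate 2: W and S on → D on.
W and S are on, so P fires (Gate 4).
Gate 5: P on → Q on.
D: reached.
No rule produces K, and it is not given.
No rule produces C, and it is not given.
W: reached.
Q: reached.
Reached: D, W, and Q — 3 of the 5.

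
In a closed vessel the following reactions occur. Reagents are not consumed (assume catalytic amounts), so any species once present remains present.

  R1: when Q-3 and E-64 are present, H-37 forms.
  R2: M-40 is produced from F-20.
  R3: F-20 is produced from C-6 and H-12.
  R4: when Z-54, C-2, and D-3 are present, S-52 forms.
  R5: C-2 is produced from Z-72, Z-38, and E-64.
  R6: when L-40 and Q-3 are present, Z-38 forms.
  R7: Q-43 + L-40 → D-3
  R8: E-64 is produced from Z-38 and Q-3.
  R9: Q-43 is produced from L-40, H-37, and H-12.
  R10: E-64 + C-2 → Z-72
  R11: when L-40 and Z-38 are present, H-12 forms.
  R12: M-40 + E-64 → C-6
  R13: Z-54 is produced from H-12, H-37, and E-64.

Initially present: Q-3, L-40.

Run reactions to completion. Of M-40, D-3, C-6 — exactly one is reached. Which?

D-3

L-40 and Q-3 present → Z-38 forms (R6).
Z-38 and Q-3 present → E-64 forms (R8).
L-40 and Z-38 present → H-12 forms (R11).
Q-3 and E-64 present → H-37 forms (R1).
L-40, H-37, and H-12 present → Q-43 forms (R9).
Q-43 and L-40 present → D-3 forms (R7).
C-6 would need M-40 and E-64 (R12), but M-40 never forms. M-40 would need F-20 (R2), but F-20 never forms.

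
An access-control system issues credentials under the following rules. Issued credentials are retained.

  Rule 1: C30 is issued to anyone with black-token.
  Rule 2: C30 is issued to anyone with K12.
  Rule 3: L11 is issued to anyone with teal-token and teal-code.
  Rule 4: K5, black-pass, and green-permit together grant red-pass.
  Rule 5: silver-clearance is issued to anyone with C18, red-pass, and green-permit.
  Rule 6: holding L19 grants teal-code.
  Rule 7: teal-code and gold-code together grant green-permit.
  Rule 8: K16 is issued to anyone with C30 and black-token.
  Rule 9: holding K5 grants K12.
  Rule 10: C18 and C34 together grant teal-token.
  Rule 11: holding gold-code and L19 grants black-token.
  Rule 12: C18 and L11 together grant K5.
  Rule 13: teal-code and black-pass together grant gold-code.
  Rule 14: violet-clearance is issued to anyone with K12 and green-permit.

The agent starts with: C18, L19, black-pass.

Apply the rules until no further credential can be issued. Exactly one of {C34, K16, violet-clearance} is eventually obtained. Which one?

Holding L19 grants teal-code (Rule 6).
Holding teal-code and black-pass grants gold-code (Rule 13).
Holding gold-code and L19 grants black-token (Rule 11).
Holding black-token grants C30 (Rule 1).
Holding C30 and black-token grants K16 (Rule 8).
violet-clearance would need K12 and green-permit (Rule 14), but K12 is never granted. No rule produces C34, and it is not given.

K16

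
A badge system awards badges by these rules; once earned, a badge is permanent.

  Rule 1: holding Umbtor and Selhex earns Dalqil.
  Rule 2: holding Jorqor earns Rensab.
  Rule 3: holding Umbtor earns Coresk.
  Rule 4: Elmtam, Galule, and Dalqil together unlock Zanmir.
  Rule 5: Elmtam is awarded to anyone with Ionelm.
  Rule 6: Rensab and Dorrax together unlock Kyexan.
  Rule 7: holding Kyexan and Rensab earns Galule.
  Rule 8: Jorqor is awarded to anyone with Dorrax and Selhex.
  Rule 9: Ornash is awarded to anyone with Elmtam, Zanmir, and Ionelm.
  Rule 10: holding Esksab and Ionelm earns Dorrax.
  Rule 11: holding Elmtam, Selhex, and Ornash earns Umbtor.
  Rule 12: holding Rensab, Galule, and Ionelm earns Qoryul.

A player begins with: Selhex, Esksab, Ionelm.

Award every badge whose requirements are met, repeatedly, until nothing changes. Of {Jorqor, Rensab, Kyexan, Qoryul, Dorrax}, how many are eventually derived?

5

With Esksab and Ionelm, Dorrax is earned (Rule 10).
With Dorrax and Selhex, Jorqor is earned (Rule 8).
With Jorqor, Rensab is earned (Rule 2).
With Rensab and Dorrax, Kyexan is earned (Rule 6).
With Kyexan and Rensab, Galule is earned (Rule 7).
With Rensab, Galule, and Ionelm, Qoryul is earned (Rule 12).
Jorqor: reached.
Rensab: reached.
Kyexan: reached.
Qoryul: reached.
Dorrax: reached.
All 5 are reached.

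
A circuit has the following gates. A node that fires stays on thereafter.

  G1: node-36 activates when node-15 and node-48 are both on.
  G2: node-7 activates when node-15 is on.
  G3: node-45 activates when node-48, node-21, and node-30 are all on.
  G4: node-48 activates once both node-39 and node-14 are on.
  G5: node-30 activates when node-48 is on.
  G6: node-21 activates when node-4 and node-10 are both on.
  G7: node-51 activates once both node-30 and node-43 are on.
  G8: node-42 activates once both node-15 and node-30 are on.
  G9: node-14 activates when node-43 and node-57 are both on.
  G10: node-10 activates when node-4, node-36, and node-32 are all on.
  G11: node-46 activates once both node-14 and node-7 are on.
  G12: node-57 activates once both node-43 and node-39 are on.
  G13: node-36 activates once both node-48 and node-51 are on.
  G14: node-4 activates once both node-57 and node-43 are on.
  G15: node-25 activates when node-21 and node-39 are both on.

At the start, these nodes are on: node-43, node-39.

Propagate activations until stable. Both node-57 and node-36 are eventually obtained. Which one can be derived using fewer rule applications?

node-57

node-57: node-43 and node-39 are on, so node-57 activates (G12). [1 rule application]
node-36: G12: node-43 and node-39 on → node-57 on. node-43 and node-57 are on, so node-14 activates (G9). node-39 and node-14 are on, so node-48 activates (G4). G5: node-48 on → node-30 on. G7: node-30 and node-43 on → node-51 on. node-48 and node-51 are on, so node-36 activates (G13). [6 rule applications]
node-57 needs fewer.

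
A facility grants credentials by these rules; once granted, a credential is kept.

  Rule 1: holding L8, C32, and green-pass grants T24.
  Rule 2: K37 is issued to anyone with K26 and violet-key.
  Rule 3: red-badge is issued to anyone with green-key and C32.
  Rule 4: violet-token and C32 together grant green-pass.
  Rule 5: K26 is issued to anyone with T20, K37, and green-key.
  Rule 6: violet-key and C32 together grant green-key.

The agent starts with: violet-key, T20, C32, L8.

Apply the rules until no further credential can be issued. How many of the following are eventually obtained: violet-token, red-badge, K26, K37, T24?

Holding violet-key and C32 grants green-key (Rule 6).
Holding green-key and C32 grants red-badge (Rule 3).
No rule produces violet-token, and it is not given.
red-badge: reached.
K26 would need T20, K37, and green-key (Rule 5), but K37 is never granted.
K37 would need K26 and violet-key (Rule 2), but K26 is never granted.
T24 would need L8, C32, and green-pass (Rule 1), but green-pass is never granted.
Reached: red-badge — 1 of the 5.

1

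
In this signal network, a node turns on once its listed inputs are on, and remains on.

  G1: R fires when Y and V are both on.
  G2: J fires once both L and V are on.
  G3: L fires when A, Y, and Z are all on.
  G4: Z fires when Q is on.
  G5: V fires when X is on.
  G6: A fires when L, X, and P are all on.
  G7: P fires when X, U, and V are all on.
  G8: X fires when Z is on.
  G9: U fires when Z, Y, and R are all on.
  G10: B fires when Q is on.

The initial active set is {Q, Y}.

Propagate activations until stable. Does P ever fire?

Q is on, so Z fires (G4).
G8: Z on → X on.
G5: X on → V on.
Y and V are on, so R fires (G1).
Z, Y, and R are on, so U fires (G9).
G7: X, U, and V on → P on.

Yes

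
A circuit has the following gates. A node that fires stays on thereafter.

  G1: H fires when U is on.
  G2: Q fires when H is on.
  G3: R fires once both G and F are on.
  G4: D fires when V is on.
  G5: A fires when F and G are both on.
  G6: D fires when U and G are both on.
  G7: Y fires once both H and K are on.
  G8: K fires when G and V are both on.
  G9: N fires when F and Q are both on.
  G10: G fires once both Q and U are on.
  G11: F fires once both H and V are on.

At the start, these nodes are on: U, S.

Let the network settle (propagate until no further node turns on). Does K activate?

No

K would need G and V (G8), but V never turns on.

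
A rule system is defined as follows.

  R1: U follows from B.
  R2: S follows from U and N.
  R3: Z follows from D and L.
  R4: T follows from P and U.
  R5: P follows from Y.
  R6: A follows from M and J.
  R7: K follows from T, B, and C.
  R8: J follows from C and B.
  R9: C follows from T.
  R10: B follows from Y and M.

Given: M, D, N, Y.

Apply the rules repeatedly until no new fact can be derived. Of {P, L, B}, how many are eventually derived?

2

From Y and M, R10 gives B.
Y holds, so P follows (R5).
P: reached.
No rule produces L, and it is not given.
B: reached.
Reached: P and B — 2 of the 3.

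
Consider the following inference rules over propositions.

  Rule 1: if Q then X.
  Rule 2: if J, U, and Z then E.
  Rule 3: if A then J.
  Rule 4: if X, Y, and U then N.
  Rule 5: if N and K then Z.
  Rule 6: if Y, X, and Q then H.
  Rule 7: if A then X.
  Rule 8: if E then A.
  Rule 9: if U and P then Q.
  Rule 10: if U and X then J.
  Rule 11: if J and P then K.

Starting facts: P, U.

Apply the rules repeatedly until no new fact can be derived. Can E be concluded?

E would need J, U, and Z (Rule 2), but Z is never established.

No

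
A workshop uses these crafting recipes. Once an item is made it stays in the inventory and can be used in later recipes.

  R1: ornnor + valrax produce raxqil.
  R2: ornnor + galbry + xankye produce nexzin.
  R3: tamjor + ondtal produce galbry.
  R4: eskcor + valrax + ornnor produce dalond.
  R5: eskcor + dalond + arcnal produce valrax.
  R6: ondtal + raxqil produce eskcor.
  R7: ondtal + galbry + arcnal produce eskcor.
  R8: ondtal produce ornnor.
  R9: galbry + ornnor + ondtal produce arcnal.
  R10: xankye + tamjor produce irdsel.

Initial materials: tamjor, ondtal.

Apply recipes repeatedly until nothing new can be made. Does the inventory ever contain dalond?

No

dalond would need eskcor, valrax, and ornnor (R4), but valrax is never obtained.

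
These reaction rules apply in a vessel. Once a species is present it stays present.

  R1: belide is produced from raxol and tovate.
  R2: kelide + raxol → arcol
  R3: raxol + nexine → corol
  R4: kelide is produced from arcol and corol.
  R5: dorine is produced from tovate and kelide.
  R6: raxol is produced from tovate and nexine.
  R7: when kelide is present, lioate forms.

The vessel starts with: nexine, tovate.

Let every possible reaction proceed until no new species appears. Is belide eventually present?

Yes

tovate and nexine present → raxol forms (R6).
raxol and tovate present → belide forms (R1).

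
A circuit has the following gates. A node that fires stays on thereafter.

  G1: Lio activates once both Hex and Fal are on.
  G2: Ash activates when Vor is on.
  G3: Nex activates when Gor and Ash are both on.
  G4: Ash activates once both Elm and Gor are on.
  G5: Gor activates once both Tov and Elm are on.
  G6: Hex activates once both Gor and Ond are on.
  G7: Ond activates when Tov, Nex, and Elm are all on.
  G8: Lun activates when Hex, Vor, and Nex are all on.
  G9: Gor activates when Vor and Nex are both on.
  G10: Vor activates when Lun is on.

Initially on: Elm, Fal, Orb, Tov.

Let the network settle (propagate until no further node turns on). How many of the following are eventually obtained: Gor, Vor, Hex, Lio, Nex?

4

Tov and Elm are on, so Gor activates (G5).
G4: Elm and Gor on → Ash on.
Gor and Ash are on, so Nex activates (G3).
Tov, Nex, and Elm are on, so Ond activates (G7).
G6: Gor and Ond on → Hex on.
Hex and Fal are on, so Lio activates (G1).
Gor: reached.
Vor would need Lun (G10), but Lun never turns on.
Hex: reached.
Lio: reached.
Nex: reached.
Reached: Gor, Hex, Lio, and Nex — 4 of the 5.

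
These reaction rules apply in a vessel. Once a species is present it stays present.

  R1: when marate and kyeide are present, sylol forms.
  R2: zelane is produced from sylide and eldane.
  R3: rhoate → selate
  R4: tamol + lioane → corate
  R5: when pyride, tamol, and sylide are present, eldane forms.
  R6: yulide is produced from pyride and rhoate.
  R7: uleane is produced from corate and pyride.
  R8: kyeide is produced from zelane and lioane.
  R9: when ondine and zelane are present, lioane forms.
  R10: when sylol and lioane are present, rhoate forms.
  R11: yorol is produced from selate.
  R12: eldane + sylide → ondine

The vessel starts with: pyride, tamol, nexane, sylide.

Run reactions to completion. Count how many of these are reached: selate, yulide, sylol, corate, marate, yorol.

pyride, tamol, and sylide present → eldane forms (R5).
eldane and sylide present → ondine forms (R12).
sylide and eldane present → zelane forms (R2).
ondine and zelane present → lioane forms (R9).
tamol and lioane present → corate forms (R4).
selate would need rhoate (R3), but rhoate never forms.
yulide would need pyride and rhoate (R6), but rhoate never forms.
sylol would need marate and kyeide (R1), but marate never forms.
corate: reached.
No rule produces marate, and it is not given.
yorol would need selate (R11), but selate never forms.
Reached: corate — 1 of the 6.

1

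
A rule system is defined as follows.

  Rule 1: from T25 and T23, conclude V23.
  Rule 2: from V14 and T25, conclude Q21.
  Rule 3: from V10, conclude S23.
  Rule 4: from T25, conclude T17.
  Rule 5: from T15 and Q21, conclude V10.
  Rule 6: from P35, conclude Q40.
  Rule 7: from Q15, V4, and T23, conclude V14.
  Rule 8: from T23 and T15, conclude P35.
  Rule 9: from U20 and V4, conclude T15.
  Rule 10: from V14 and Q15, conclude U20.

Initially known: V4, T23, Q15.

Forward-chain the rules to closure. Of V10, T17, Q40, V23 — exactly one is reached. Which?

Q40

From Q15, V4, and T23, Rule 7 gives V14.
V14 and Q15 hold, so U20 follows (Rule 10).
From U20 and V4, Rule 9 gives T15.
From T23 and T15, Rule 8 gives P35.
P35 holds, so Q40 follows (Rule 6).
V10 would need T15 and Q21 (Rule 5), but Q21 is never established. V23 would need T25 and T23 (Rule 1), but T25 is never established. T17 would need T25 (Rule 4), but T25 is never established.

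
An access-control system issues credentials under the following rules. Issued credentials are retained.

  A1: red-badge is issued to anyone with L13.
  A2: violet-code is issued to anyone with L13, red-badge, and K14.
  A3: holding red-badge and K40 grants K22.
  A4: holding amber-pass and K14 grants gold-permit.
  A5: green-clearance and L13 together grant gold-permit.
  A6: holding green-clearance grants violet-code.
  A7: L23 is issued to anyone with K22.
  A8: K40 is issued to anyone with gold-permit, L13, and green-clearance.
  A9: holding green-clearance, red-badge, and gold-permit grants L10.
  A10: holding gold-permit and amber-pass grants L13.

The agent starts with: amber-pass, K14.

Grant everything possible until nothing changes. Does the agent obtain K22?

No

K22 would need red-badge and K40 (A3), but K40 is never granted.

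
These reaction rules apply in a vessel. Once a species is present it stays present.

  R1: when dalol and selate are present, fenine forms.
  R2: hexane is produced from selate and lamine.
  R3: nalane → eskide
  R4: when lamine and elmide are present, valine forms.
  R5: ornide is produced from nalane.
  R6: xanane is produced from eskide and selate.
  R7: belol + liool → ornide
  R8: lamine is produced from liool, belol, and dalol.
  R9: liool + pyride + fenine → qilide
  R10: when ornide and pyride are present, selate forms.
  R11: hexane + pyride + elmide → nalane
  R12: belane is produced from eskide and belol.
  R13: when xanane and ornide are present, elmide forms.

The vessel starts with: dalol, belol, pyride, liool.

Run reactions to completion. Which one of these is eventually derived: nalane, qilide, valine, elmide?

qilide

belol and liool present → ornide forms (R7).
ornide and pyride present → selate forms (R10).
dalol and selate present → fenine forms (R1).
liool, pyride, and fenine present → qilide forms (R9).
valine would need lamine and elmide (R4), but elmide never forms. elmide would need xanane and ornide (R13), but xanane never forms. nalane would need hexane, pyride, and elmide (R11), but elmide never forms.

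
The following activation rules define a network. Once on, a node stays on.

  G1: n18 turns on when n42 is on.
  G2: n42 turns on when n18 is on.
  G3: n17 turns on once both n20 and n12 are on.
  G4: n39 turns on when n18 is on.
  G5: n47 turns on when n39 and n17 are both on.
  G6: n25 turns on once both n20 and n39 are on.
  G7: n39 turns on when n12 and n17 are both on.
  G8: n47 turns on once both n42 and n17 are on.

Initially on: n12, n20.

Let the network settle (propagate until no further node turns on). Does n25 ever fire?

Yes

n20 and n12 are on, so n17 turns on (G3).
G7: n12 and n17 on → n39 on.
G6: n20 and n39 on → n25 on.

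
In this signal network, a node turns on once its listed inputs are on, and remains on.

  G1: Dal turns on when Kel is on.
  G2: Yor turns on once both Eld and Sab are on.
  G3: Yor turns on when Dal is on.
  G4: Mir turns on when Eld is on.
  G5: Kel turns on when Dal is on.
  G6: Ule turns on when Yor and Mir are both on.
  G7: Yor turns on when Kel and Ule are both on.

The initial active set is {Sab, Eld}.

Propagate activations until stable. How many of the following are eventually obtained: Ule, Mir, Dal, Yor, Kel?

G2: Eld and Sab on → Yor on.
G4: Eld on → Mir on.
G6: Yor and Mir on → Ule on.
Ule: reached.
Mir: reached.
Dal would need Kel (G1), but Kel never turns on.
Yor: reached.
Kel would need Dal (G5), but Dal never turns on.
Reached: Ule, Mir, and Yor — 3 of the 5.

3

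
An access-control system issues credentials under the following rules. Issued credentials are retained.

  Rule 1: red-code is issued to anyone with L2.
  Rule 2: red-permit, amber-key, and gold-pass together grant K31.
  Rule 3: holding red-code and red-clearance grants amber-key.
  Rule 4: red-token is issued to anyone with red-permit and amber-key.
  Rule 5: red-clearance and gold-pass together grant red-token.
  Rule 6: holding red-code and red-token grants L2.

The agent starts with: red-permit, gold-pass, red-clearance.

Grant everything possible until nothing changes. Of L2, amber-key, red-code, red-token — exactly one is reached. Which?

red-token

Holding red-clearance and gold-pass grants red-token (Rule 5).
red-code would need L2 (Rule 1), but L2 is never granted. amber-key would need red-code and red-clearance (Rule 3), but red-code is never granted. L2 would need red-code and red-token (Rule 6), but red-code is never granted.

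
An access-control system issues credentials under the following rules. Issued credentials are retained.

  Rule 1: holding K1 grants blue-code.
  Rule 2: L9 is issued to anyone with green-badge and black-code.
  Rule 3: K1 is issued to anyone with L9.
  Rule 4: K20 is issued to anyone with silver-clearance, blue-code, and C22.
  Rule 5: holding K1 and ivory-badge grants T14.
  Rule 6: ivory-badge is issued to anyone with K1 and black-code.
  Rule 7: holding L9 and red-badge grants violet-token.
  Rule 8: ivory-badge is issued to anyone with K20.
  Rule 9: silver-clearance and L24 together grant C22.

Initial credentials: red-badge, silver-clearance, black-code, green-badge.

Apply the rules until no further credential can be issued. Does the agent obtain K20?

K20 would need silver-clearance, blue-code, and C22 (Rule 4), but C22 is never granted.

No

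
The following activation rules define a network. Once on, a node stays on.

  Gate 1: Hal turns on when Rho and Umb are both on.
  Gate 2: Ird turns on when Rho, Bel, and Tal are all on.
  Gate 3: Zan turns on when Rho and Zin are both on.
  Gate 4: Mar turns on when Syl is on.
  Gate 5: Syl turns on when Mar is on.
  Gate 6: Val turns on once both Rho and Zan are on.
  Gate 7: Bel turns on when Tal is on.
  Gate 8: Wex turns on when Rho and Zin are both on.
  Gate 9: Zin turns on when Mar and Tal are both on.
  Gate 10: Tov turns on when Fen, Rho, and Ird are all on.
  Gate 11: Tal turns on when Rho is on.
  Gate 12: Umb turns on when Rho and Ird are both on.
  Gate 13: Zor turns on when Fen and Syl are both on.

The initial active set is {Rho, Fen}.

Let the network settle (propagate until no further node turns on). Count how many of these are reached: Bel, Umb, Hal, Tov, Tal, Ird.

Gate 11: Rho on → Tal on.
Gate 7: Tal on → Bel on.
Gate 2: Rho, Bel, and Tal on → Ird on.
Fen, Rho, and Ird are on, so Tov turns on (Gate 10).
Rho and Ird are on, so Umb turns on (Gate 12).
Rho and Umb are on, so Hal turns on (Gate 1).
Bel: reached.
Umb: reached.
Hal: reached.
Tov: reached.
Tal: reached.
Ird: reached.
All 6 are reached.

6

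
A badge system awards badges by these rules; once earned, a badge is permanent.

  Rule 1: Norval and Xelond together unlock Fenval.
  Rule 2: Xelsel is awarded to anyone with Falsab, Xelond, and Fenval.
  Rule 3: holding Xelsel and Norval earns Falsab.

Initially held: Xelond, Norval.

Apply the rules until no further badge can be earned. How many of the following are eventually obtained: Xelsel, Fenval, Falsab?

1

With Norval and Xelond, Fenval is earned (Rule 1).
Xelsel would need Falsab, Xelond, and Fenval (Rule 2), but Falsab is never earned.
Fenval: reached.
Falsab would need Xelsel and Norval (Rule 3), but Xelsel is never earned.
Reached: Fenval — 1 of the 3.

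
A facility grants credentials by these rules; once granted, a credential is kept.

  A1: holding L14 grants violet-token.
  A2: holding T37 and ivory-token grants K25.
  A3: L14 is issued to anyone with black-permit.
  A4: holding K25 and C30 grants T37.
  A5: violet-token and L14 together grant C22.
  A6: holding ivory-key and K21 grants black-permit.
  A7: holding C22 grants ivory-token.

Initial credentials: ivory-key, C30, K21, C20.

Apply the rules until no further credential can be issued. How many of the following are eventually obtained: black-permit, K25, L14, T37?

2

Holding ivory-key and K21 grants black-permit (A6).
Holding black-permit grants L14 (A3).
black-permit: reached.
K25 would need T37 and ivory-token (A2), but T37 is never granted.
L14: reached.
T37 would need K25 and C30 (A4), but K25 is never granted.
Reached: black-permit and L14 — 2 of the 4.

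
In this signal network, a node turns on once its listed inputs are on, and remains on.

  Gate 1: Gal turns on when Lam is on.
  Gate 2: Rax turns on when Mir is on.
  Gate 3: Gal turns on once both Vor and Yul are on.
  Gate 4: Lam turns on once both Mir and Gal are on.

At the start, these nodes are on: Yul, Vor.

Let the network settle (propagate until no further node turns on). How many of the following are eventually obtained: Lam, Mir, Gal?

1

Vor and Yul are on, so Gal turns on (Gate 3).
Lam would need Mir and Gal (Gate 4), but Mir never turns on.
No rule produces Mir, and it is not given.
Gal: reached.
Reached: Gal — 1 of the 3.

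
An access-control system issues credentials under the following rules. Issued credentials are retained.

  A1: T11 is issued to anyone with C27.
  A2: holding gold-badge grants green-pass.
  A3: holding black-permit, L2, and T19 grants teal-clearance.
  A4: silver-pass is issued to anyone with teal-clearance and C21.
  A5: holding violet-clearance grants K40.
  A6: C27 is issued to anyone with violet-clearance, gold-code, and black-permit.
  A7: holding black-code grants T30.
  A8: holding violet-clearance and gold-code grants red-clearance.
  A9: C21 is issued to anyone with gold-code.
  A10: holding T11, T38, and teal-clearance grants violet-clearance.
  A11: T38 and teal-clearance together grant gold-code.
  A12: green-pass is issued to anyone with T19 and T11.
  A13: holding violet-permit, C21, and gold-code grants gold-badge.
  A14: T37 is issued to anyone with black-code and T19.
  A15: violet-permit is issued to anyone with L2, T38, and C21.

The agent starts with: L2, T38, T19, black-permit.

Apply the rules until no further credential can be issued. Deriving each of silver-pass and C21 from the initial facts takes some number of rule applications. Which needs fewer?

C21: Holding black-permit, L2, and T19 grants teal-clearance (A3). Holding T38 and teal-clearance grants gold-code (A11). Holding gold-code grants C21 (A9). [3 rule applications]
silver-pass: Holding black-permit, L2, and T19 grants teal-clearance (A3). Holding T38 and teal-clearance grants gold-code (A11). Holding gold-code grants C21 (A9). Holding teal-clearance and C21 grants silver-pass (A4). [4 rule applications]
C21 needs fewer.

C21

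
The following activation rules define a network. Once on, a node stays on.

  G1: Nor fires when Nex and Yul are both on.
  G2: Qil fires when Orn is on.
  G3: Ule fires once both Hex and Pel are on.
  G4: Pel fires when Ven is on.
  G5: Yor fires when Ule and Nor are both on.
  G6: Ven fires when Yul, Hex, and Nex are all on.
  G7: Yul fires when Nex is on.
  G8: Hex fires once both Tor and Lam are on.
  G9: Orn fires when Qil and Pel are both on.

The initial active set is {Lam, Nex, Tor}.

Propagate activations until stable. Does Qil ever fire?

Qil would need Orn (G2), but Orn never turns on.

No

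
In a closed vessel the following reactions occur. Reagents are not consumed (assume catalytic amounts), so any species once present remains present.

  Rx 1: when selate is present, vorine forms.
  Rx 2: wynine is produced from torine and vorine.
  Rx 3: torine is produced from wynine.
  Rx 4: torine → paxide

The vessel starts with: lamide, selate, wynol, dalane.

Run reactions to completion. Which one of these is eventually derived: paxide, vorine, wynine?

selate present → vorine forms (Rx 1).
wynine would need torine and vorine (Rx 2), but torine never forms. paxide would need torine (Rx 4), but torine never forms.

vorine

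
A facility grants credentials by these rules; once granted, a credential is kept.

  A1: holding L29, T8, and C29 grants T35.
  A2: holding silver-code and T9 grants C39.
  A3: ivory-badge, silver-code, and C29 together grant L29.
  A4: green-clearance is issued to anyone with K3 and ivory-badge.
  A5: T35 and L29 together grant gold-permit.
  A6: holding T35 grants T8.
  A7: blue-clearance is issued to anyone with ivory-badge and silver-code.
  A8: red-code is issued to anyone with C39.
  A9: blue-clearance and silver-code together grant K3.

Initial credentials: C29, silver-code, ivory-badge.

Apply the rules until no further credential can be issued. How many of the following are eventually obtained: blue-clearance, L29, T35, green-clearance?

3

Holding ivory-badge and silver-code grants blue-clearance (A7).
Holding ivory-badge, silver-code, and C29 grants L29 (A3).
Holding blue-clearance and silver-code grants K3 (A9).
Holding K3 and ivory-badge grants green-clearance (A4).
blue-clearance: reached.
L29: reached.
T35 would need L29, T8, and C29 (A1), but T8 is never granted.
green-clearance: reached.
Reached: blue-clearance, L29, and green-clearance — 3 of the 4.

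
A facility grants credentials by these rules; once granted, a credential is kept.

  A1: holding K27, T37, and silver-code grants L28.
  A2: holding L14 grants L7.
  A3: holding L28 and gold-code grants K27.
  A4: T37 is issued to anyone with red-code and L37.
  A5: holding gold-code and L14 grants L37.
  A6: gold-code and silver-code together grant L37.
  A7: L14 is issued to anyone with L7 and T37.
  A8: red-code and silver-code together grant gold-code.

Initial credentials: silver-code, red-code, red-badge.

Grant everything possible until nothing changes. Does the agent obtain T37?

Holding red-code and silver-code grants gold-code (A8).
Holding gold-code and silver-code grants L37 (A6).
Holding red-code and L37 grants T37 (A4).

Yes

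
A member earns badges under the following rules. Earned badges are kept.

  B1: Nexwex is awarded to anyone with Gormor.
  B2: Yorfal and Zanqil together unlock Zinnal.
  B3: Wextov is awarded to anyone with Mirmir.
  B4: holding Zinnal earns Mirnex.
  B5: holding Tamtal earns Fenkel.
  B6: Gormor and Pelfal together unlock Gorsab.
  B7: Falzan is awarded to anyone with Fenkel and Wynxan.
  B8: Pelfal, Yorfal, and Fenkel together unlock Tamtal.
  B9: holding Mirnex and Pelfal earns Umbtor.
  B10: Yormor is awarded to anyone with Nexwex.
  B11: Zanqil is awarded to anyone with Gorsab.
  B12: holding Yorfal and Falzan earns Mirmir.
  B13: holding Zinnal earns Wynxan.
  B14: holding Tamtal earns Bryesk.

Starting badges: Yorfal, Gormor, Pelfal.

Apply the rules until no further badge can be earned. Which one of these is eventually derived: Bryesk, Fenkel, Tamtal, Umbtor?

With Gormor and Pelfal, Gorsab is earned (B6).
With Gorsab, Zanqil is earned (B11).
With Yorfal and Zanqil, Zinnal is earned (B2).
With Zinnal, Mirnex is earned (B4).
With Mirnex and Pelfal, Umbtor is earned (B9).
Fenkel would need Tamtal (B5), but Tamtal is never earned. Tamtal would need Pelfal, Yorfal, and Fenkel (B8), but Fenkel is never earned. Bryesk would need Tamtal (B14), but Tamtal is never earned.

Umbtor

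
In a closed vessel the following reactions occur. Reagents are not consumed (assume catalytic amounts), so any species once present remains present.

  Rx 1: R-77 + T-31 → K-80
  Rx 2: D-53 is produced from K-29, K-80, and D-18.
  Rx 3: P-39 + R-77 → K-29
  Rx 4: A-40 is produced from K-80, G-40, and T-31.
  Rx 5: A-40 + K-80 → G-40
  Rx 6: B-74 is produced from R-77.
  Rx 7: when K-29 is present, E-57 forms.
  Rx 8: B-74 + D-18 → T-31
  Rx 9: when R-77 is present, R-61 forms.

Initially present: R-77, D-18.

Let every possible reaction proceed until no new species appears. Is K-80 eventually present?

Yes

R-77 present → B-74 forms (Rx 6).
B-74 and D-18 present → T-31 forms (Rx 8).
R-77 and T-31 present → K-80 forms (Rx 1).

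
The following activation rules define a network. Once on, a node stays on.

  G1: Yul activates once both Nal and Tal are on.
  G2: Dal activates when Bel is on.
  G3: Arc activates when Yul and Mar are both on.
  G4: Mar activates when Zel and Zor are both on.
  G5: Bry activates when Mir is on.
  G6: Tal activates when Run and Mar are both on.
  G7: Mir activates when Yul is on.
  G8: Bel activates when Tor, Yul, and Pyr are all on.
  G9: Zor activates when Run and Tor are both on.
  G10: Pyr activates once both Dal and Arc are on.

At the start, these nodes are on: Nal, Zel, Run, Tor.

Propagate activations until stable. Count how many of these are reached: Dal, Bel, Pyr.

0

Dal would need Bel (G2), but Bel never turns on.
Bel would need Tor, Yul, and Pyr (G8), but Pyr never turns on.
Pyr would need Dal and Arc (G10), but Dal never turns on.
None of the 3 are reached.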